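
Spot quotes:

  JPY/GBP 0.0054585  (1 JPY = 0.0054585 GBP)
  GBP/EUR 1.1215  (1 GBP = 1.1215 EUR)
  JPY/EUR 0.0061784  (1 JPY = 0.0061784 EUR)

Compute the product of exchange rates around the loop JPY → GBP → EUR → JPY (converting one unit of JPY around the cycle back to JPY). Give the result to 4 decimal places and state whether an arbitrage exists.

Around JPY → GBP → EUR → JPY: 1 × 0.0054585 × 1.1215 ÷ 0.0061784 = 0.990824
Product < 1; profitable direction is JPY → EUR → GBP → JPY.

0.9908 (arbitrage exists)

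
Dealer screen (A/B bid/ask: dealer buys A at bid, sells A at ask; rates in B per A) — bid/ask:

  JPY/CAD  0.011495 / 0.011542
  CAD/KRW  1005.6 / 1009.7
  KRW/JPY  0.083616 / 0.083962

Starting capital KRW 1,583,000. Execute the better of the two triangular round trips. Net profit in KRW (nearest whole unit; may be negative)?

Best loop KRW → CAD → JPY → KRW:
KRW 1,583,000 ÷ 1009.7 (buy CAD at ask) = CAD 1,567.79
CAD 1,567.79 ÷ 0.011542 (buy JPY at ask) = JPY 135,834
JPY 135,834 ÷ 0.083962 (buy KRW at ask) = KRW 1,617,800

Net profit: KRW 34,800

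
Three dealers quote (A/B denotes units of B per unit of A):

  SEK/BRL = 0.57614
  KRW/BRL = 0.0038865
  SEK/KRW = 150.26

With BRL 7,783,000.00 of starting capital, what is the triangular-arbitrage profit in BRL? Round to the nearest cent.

Profit: BRL 105,983.70

Profitable loop is BRL → SEK → KRW → BRL:
BRL 7,783,000.00 ÷ 0.57614 = SEK 13,508,869.37
SEK 13,508,869.37 × 150.26 = KRW 2,029,842,712
KRW 2,029,842,712 × 0.0038865 = BRL 7,888,983.70
Profit = BRL 7,888,983.70 − BRL 7,783,000.00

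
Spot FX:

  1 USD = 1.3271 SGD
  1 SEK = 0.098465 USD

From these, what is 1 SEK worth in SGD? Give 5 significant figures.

1 SEK × 0.098465 = 0.098465 USD
0.098465 USD × 1.3271 = 0.130673 SGD

SEK/SGD = 0.13067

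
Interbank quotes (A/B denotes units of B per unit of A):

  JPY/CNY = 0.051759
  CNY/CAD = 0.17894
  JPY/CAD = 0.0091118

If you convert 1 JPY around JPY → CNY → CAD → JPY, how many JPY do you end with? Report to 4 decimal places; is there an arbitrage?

1.0165 (arbitrage exists)

Around JPY → CNY → CAD → JPY: 1 × 0.051759 × 0.17894 ÷ 0.0091118 = 1.016457
Product > 1; profitable direction is JPY → CNY → CAD → JPY.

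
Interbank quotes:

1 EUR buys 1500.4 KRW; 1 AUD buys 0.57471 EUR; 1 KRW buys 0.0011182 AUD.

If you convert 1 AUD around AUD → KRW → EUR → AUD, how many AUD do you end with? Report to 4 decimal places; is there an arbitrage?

Around AUD → KRW → EUR → AUD: 1 ÷ 0.0011182 ÷ 1500.4 ÷ 0.57471 = 1.037110
Product > 1; profitable direction is AUD → KRW → EUR → AUD.

1.0371 (arbitrage exists)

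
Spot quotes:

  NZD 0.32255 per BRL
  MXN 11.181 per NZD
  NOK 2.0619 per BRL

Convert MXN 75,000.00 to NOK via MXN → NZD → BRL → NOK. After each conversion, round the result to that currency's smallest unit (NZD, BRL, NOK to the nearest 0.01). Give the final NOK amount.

MXN 75,000.00 ÷ 11.181 = NZD 6,707.81
NZD 6,707.81 ÷ 0.32255 = BRL 20,796.19
BRL 20,796.19 × 2.0619 = NOK 42,879.66

NOK 42,879.66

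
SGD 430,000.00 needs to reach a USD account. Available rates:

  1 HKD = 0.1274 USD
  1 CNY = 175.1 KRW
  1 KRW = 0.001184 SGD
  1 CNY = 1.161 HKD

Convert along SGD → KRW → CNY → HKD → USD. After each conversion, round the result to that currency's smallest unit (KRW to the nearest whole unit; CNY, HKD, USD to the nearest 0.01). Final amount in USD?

USD 306,783.68

SGD 430,000.00 ÷ 0.001184 = KRW 363,175,676
KRW 363,175,676 ÷ 175.1 = CNY 2,074,104.37
CNY 2,074,104.37 × 1.161 = HKD 2,408,035.17
HKD 2,408,035.17 × 0.1274 = USD 306,783.68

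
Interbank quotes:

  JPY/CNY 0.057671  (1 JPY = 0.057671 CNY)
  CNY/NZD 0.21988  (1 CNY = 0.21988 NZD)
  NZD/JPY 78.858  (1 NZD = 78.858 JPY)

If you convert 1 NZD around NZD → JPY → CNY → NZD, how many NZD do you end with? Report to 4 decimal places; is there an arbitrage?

Around NZD → JPY → CNY → NZD: 1 × 78.858 × 0.057671 × 0.21988 = 0.999975
Product ≈ 1 (deviation 0.003%, within rounding noise).

1.0000 (no arbitrage)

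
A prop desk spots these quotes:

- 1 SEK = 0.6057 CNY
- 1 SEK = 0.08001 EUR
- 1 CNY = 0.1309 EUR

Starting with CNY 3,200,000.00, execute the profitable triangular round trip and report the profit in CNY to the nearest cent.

Profit: CNY 29,215.50

Profitable loop is CNY → SEK → EUR → CNY:
CNY 3,200,000.00 ÷ 0.6057 = SEK 5,283,143.47
SEK 5,283,143.47 × 0.08001 = EUR 422,704.31
EUR 422,704.31 ÷ 0.1309 = CNY 3,229,215.50
Profit = CNY 3,229,215.50 − CNY 3,200,000.00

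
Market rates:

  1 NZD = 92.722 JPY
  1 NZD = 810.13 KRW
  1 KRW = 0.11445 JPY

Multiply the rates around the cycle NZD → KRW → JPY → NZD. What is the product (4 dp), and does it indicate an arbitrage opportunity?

Around NZD → KRW → JPY → NZD: 1 × 810.13 × 0.11445 ÷ 92.722 = 0.999972
Product ≈ 1 (deviation 0.003%, within rounding noise).

1.0000 (no arbitrage)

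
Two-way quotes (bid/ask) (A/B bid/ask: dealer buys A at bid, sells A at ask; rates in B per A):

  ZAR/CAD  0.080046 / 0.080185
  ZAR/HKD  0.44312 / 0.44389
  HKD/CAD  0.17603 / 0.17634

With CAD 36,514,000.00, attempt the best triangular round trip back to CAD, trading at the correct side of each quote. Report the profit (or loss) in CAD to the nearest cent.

Best loop CAD → HKD → ZAR → CAD:
CAD 36,514,000.00 ÷ 0.17634 (buy HKD at ask) = HKD 207,065,895.43
HKD 207,065,895.43 ÷ 0.44389 (buy ZAR at ask) = ZAR 466,480,198.76
ZAR 466,480,198.76 × 0.080046 (sell ZAR at bid) = CAD 37,339,873.99

Net profit: CAD 825,873.99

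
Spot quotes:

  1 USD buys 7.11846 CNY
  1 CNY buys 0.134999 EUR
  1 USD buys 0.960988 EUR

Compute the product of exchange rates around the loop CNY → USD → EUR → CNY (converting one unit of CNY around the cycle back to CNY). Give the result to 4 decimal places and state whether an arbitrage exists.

Around CNY → USD → EUR → CNY: 1 ÷ 7.11846 × 0.960988 ÷ 0.134999 = 1.000003
Product ≈ 1 (deviation 0.000%, within rounding noise).

1.0000 (no arbitrage)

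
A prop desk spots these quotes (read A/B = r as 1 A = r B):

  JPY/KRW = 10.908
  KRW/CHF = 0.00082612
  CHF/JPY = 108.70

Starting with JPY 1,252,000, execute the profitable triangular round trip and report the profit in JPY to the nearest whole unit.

Profit: JPY 26,164

Profitable loop is JPY → CHF → KRW → JPY:
JPY 1,252,000 ÷ 108.70 = CHF 11,517.94
CHF 11,517.94 ÷ 0.00082612 = KRW 13,942,211
KRW 13,942,211 ÷ 10.908 = JPY 1,278,164
Profit = JPY 1,278,164 − JPY 1,252,000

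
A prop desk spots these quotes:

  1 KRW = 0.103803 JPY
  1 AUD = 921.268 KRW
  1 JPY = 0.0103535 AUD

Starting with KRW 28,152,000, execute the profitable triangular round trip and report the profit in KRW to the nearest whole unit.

Profit: KRW 281,228

Profitable loop is KRW → AUD → JPY → KRW:
KRW 28,152,000 ÷ 921.268 = AUD 30,557.88
AUD 30,557.88 ÷ 0.0103535 = JPY 2,951,454
JPY 2,951,454 ÷ 0.103803 = KRW 28,433,228
Profit = KRW 28,433,228 − KRW 28,152,000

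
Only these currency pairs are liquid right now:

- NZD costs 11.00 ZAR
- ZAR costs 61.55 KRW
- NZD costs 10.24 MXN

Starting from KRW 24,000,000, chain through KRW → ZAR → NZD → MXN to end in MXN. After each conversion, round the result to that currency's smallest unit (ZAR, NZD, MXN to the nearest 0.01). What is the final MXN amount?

KRW 24,000,000 ÷ 61.55 = ZAR 389,926.89
ZAR 389,926.89 ÷ 11.00 = NZD 35,447.90
NZD 35,447.90 × 10.24 = MXN 362,986.50

MXN 362,986.50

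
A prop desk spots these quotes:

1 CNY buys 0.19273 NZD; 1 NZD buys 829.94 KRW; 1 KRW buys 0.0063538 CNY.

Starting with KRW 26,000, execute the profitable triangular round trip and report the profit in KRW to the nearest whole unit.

Profitable loop is KRW → CNY → NZD → KRW:
KRW 26,000 × 0.0063538 = CNY 165.20
CNY 165.20 × 0.19273 = NZD 31.84
NZD 31.84 × 829.94 = KRW 26,424
Profit = KRW 26,424 − KRW 26,000

Profit: KRW 424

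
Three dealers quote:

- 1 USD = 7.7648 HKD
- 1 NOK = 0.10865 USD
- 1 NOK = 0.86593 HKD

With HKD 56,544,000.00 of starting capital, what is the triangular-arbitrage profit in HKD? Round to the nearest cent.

Profitable loop is HKD → USD → NOK → HKD:
HKD 56,544,000.00 ÷ 7.7648 = USD 7,282,093.55
USD 7,282,093.55 ÷ 0.10865 = NOK 67,023,410.50
NOK 67,023,410.50 × 0.86593 = HKD 58,037,581.85
Profit = HKD 58,037,581.85 − HKD 56,544,000.00

Profit: HKD 1,493,581.85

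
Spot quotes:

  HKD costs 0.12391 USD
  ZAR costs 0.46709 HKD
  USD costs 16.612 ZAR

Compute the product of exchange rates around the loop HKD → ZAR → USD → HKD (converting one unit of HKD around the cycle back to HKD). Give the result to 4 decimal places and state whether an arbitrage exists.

Around HKD → ZAR → USD → HKD: 1 ÷ 0.46709 ÷ 16.612 ÷ 0.12391 = 1.040091
Product > 1; profitable direction is HKD → ZAR → USD → HKD.

1.0401 (arbitrage exists)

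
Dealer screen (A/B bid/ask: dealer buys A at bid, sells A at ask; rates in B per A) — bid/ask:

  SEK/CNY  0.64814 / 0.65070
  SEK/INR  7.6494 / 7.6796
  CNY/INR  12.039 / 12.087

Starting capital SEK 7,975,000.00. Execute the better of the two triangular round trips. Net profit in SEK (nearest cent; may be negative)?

Net profit: SEK 128,102.47

Best loop SEK → CNY → INR → SEK:
SEK 7,975,000.00 × 0.64814 (sell SEK at bid) = CNY 5,168,916.50
CNY 5,168,916.50 × 12.039 (sell CNY at bid) = INR 62,228,585.74
INR 62,228,585.74 ÷ 7.6796 (buy SEK at ask) = SEK 8,103,102.47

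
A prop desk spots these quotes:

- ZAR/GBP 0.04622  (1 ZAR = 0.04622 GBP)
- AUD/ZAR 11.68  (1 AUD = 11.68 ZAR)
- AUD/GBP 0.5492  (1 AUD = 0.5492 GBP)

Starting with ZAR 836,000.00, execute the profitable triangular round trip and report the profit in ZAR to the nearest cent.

Profit: ZAR 14,479.84

Profitable loop is ZAR → AUD → GBP → ZAR:
ZAR 836,000.00 ÷ 11.68 = AUD 71,575.34
AUD 71,575.34 × 0.5492 = GBP 39,309.18
GBP 39,309.18 ÷ 0.04622 = ZAR 850,479.84
Profit = ZAR 850,479.84 − ZAR 836,000.00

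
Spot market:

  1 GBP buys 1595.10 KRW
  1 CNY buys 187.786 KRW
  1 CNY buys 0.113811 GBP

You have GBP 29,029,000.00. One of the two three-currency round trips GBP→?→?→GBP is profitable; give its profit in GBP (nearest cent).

Profitable loop is GBP → CNY → KRW → GBP:
GBP 29,029,000.00 ÷ 0.113811 = CNY 255,063,218.85
CNY 255,063,218.85 × 187.786 = KRW 47,897,301,614
KRW 47,897,301,614 ÷ 1595.10 = GBP 30,027,773.57
Profit = GBP 30,027,773.57 − GBP 29,029,000.00

Profit: GBP 998,773.57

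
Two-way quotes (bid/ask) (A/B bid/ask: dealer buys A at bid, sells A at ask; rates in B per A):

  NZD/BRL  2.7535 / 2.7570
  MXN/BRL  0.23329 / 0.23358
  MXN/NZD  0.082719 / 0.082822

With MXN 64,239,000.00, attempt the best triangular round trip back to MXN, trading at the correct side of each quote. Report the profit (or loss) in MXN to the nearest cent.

Net profit: MXN 1,392,512.83

Best loop MXN → BRL → NZD → MXN:
MXN 64,239,000.00 × 0.23329 (sell MXN at bid) = BRL 14,986,316.31
BRL 14,986,316.31 ÷ 2.7570 (buy NZD at ask) = NZD 5,435,733.16
NZD 5,435,733.16 ÷ 0.082822 (buy MXN at ask) = MXN 65,631,512.83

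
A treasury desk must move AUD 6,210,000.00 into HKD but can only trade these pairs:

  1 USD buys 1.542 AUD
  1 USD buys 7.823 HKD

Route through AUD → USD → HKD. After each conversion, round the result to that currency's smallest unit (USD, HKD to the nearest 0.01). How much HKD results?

HKD 31,505,077.79

AUD 6,210,000.00 ÷ 1.542 = USD 4,027,237.35
USD 4,027,237.35 × 7.823 = HKD 31,505,077.79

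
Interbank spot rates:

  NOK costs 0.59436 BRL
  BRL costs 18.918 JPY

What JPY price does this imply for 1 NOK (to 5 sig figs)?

NOK/JPY = 11.244

1 NOK × 0.59436 = 0.59436 BRL
0.59436 BRL × 18.918 = 11.2441 JPY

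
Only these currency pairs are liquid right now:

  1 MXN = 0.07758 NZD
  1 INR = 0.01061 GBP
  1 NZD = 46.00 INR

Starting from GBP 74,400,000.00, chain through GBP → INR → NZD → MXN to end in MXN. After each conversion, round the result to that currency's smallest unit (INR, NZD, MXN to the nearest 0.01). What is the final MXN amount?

GBP 74,400,000.00 ÷ 0.01061 = INR 7,012,252,591.89
INR 7,012,252,591.89 ÷ 46.00 = NZD 152,440,273.74
NZD 152,440,273.74 ÷ 0.07758 = MXN 1,964,942,945.86

MXN 1,964,942,945.86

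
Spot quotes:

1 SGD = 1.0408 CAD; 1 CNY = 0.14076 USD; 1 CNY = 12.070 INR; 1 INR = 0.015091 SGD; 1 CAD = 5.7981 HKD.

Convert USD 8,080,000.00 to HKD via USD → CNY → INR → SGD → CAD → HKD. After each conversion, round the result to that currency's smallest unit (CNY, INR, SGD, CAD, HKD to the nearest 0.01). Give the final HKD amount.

HKD 63,097,241.99

USD 8,080,000.00 ÷ 0.14076 = CNY 57,402,671.21
CNY 57,402,671.21 × 12.070 = INR 692,850,241.50
INR 692,850,241.50 × 0.015091 = SGD 10,455,802.99
SGD 10,455,802.99 × 1.0408 = CAD 10,882,399.75
CAD 10,882,399.75 × 5.7981 = HKD 63,097,241.99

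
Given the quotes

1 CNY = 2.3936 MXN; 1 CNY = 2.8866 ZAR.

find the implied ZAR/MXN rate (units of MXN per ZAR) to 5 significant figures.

1 ZAR ÷ 2.8866 = 0.346428 CNY
0.346428 CNY × 2.3936 = 0.829211 MXN

ZAR/MXN = 0.82921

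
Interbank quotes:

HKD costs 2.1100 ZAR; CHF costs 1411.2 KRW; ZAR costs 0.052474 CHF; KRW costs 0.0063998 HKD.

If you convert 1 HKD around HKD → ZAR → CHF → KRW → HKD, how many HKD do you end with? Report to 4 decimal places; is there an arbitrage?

Around HKD → ZAR → CHF → KRW → HKD: 1 × 2.1100 × 0.052474 × 1411.2 × 0.0063998 = 0.999958
Product ≈ 1 (deviation 0.004%, within rounding noise).

1.0000 (no arbitrage)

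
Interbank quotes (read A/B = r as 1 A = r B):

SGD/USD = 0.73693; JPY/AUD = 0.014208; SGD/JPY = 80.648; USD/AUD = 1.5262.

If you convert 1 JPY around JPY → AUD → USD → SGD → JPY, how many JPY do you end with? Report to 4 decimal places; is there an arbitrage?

1.0188 (arbitrage exists)

Around JPY → AUD → USD → SGD → JPY: 1 × 0.014208 ÷ 1.5262 ÷ 0.73693 × 80.648 = 1.018800
Product > 1; profitable direction is JPY → AUD → USD → SGD → JPY.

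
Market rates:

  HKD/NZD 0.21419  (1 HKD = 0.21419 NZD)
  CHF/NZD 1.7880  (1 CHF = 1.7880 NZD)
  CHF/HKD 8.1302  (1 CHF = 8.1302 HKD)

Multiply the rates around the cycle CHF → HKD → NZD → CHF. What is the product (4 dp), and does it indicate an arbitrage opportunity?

Around CHF → HKD → NZD → CHF: 1 × 8.1302 × 0.21419 ÷ 1.7880 = 0.973942
Product < 1; profitable direction is CHF → NZD → HKD → CHF.

0.9739 (arbitrage exists)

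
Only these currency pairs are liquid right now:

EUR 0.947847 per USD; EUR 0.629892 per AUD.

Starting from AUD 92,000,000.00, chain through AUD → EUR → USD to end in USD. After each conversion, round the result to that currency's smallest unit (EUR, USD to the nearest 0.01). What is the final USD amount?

USD 61,138,626.80

AUD 92,000,000.00 × 0.629892 = EUR 57,950,064.00
EUR 57,950,064.00 ÷ 0.947847 = USD 61,138,626.80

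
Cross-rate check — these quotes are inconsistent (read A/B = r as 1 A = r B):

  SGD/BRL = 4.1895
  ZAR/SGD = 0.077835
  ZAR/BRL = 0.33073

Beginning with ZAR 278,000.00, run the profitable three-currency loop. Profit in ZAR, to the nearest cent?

Profit: ZAR 3,955.95

Profitable loop is ZAR → BRL → SGD → ZAR:
ZAR 278,000.00 × 0.33073 = BRL 91,942.94
BRL 91,942.94 ÷ 4.1895 = SGD 21,946.04
SGD 21,946.04 ÷ 0.077835 = ZAR 281,955.95
Profit = ZAR 281,955.95 − ZAR 278,000.00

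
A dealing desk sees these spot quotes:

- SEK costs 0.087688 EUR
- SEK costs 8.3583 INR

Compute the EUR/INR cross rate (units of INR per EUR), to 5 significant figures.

EUR/INR = 95.319

1 EUR ÷ 0.087688 = 11.4041 SEK
11.4041 SEK × 8.3583 = 95.3186 INR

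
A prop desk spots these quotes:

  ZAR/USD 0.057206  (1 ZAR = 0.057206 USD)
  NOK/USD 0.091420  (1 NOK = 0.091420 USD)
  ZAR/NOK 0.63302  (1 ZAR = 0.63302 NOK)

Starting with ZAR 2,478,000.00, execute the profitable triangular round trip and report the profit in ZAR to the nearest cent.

Profit: ZAR 28,792.40

Profitable loop is ZAR → NOK → USD → ZAR:
ZAR 2,478,000.00 × 0.63302 = NOK 1,568,623.56
NOK 1,568,623.56 × 0.091420 = USD 143,403.57
USD 143,403.57 ÷ 0.057206 = ZAR 2,506,792.40
Profit = ZAR 2,506,792.40 − ZAR 2,478,000.00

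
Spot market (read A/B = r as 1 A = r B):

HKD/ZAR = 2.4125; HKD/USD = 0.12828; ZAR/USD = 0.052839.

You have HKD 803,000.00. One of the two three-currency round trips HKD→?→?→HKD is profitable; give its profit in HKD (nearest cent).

Profitable loop is HKD → USD → ZAR → HKD:
HKD 803,000.00 × 0.12828 = USD 103,008.84
USD 103,008.84 ÷ 0.052839 = ZAR 1,949,485.04
ZAR 1,949,485.04 ÷ 2.4125 = HKD 808,076.70
Profit = HKD 808,076.70 − HKD 803,000.00

Profit: HKD 5,076.70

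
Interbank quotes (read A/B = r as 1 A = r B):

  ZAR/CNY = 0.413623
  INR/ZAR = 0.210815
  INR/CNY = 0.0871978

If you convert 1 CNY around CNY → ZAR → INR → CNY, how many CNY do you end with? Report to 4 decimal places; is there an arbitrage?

1.0000 (no arbitrage)

Around CNY → ZAR → INR → CNY: 1 ÷ 0.413623 ÷ 0.210815 × 0.0871978 = 0.999998
Product ≈ 1 (deviation 0.000%, within rounding noise).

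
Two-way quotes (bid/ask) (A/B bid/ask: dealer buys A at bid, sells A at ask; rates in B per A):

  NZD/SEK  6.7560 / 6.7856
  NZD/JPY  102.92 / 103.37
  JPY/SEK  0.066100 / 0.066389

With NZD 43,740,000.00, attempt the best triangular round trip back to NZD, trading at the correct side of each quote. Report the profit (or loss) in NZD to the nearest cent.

Net profit: NZD 112,237.81

Best loop NZD → JPY → SEK → NZD:
NZD 43,740,000.00 × 102.92 (sell NZD at bid) = JPY 4,501,720,800
JPY 4,501,720,800 × 0.066100 (sell JPY at bid) = SEK 297,563,744.88
SEK 297,563,744.88 ÷ 6.7856 (buy NZD at ask) = NZD 43,852,237.81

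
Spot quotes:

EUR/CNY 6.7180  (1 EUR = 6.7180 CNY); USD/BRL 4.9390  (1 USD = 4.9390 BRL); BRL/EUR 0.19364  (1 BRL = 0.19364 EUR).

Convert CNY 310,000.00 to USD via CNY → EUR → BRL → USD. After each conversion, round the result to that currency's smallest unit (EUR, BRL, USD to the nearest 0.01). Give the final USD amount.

USD 48,248.92

CNY 310,000.00 ÷ 6.7180 = EUR 46,144.69
EUR 46,144.69 ÷ 0.19364 = BRL 238,301.44
BRL 238,301.44 ÷ 4.9390 = USD 48,248.92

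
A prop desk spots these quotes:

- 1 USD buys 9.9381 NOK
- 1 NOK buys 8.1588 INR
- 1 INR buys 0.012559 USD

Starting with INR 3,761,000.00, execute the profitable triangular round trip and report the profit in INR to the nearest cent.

Profit: INR 68,905.37

Profitable loop is INR → USD → NOK → INR:
INR 3,761,000.00 × 0.012559 = USD 47,234.40
USD 47,234.40 × 9.9381 = NOK 469,420.18
NOK 469,420.18 × 8.1588 = INR 3,829,905.37
Profit = INR 3,829,905.37 − INR 3,761,000.00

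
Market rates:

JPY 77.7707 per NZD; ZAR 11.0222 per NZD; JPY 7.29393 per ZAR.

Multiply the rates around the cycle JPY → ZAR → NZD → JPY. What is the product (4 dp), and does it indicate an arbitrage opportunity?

0.9674 (arbitrage exists)

Around JPY → ZAR → NZD → JPY: 1 ÷ 7.29393 ÷ 11.0222 × 77.7707 = 0.967356
Product < 1; profitable direction is JPY → NZD → ZAR → JPY.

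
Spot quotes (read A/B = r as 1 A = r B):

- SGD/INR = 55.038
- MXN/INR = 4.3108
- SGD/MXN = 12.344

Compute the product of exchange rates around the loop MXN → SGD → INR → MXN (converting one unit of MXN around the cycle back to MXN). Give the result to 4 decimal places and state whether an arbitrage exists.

1.0343 (arbitrage exists)

Around MXN → SGD → INR → MXN: 1 ÷ 12.344 × 55.038 ÷ 4.3108 = 1.034306
Product > 1; profitable direction is MXN → SGD → INR → MXN.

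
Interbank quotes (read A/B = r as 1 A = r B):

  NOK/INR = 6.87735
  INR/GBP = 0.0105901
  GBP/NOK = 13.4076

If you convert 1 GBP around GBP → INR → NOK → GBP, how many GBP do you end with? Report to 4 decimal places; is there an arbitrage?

Around GBP → INR → NOK → GBP: 1 ÷ 0.0105901 ÷ 6.87735 ÷ 13.4076 = 1.024066
Product > 1; profitable direction is GBP → INR → NOK → GBP.

1.0241 (arbitrage exists)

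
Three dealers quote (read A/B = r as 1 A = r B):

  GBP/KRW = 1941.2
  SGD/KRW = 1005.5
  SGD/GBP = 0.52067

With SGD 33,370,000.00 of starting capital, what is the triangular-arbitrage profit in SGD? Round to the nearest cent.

Profit: SGD 173,391.38

Profitable loop is SGD → GBP → KRW → SGD:
SGD 33,370,000.00 × 0.52067 = GBP 17,374,757.90
GBP 17,374,757.90 × 1941.2 = KRW 33,727,880,035
KRW 33,727,880,035 ÷ 1005.5 = SGD 33,543,391.38
Profit = SGD 33,543,391.38 − SGD 33,370,000.00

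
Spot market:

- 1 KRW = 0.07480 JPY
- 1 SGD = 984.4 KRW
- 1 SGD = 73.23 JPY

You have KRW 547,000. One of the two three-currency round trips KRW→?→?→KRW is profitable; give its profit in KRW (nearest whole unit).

Profitable loop is KRW → JPY → SGD → KRW:
KRW 547,000 × 0.07480 = JPY 40,916
JPY 40,916 ÷ 73.23 = SGD 558.73
SGD 558.73 × 984.4 = KRW 550,011
Profit = KRW 550,011 − KRW 547,000

Profit: KRW 3,011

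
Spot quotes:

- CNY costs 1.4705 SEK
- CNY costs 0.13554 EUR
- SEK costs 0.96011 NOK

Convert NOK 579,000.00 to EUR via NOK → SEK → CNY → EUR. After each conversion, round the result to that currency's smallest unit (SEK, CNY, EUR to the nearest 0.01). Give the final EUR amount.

NOK 579,000.00 ÷ 0.96011 = SEK 603,055.90
SEK 603,055.90 ÷ 1.4705 = CNY 410,102.62
CNY 410,102.62 × 0.13554 = EUR 55,585.31

EUR 55,585.31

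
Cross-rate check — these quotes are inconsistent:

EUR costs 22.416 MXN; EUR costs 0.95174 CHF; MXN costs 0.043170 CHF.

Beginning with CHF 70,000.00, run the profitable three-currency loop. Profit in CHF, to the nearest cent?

Profitable loop is CHF → EUR → MXN → CHF:
CHF 70,000.00 ÷ 0.95174 = EUR 73,549.50
EUR 73,549.50 × 22.416 = MXN 1,648,685.57
MXN 1,648,685.57 × 0.043170 = CHF 71,173.76
Profit = CHF 71,173.76 − CHF 70,000.00

Profit: CHF 1,173.76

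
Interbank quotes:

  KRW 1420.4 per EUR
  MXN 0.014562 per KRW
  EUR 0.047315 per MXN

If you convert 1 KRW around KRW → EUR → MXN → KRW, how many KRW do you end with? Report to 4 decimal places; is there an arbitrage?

1.0218 (arbitrage exists)

Around KRW → EUR → MXN → KRW: 1 ÷ 1420.4 ÷ 0.047315 ÷ 0.014562 = 1.021808
Product > 1; profitable direction is KRW → EUR → MXN → KRW.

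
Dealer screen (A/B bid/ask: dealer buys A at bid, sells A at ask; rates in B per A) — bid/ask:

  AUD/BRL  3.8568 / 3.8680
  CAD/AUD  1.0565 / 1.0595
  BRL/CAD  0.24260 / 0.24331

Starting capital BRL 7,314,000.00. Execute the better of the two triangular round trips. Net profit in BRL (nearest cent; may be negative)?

Net profit: BRL 21,125.87

Best loop BRL → AUD → CAD → BRL:
BRL 7,314,000.00 ÷ 3.8680 (buy AUD at ask) = AUD 1,890,899.69
AUD 1,890,899.69 ÷ 1.0595 (buy CAD at ask) = CAD 1,784,709.48
CAD 1,784,709.48 ÷ 0.24331 (buy BRL at ask) = BRL 7,335,125.87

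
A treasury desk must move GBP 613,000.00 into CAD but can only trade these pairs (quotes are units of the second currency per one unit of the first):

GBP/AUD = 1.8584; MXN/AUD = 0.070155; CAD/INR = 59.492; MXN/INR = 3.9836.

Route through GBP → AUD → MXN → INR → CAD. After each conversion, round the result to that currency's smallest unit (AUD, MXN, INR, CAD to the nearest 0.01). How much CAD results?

GBP 613,000.00 × 1.8584 = AUD 1,139,199.20
AUD 1,139,199.20 ÷ 0.070155 = MXN 16,238,318.01
MXN 16,238,318.01 × 3.9836 = INR 64,686,963.62
INR 64,686,963.62 ÷ 59.492 = CAD 1,087,322.05

CAD 1,087,322.05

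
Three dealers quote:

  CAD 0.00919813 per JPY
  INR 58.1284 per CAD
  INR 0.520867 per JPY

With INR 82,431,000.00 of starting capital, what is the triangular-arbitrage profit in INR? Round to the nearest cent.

Profitable loop is INR → JPY → CAD → INR:
INR 82,431,000.00 ÷ 0.520867 = JPY 158,257,290
JPY 158,257,290 × 0.00919813 = CAD 1,455,671.13
CAD 1,455,671.13 × 58.1284 = INR 84,615,833.66
Profit = INR 84,615,833.66 − INR 82,431,000.00

Profit: INR 2,184,833.66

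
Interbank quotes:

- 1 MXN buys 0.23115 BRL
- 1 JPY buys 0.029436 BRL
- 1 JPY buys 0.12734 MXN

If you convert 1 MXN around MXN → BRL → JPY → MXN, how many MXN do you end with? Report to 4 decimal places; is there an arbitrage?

Around MXN → BRL → JPY → MXN: 1 × 0.23115 ÷ 0.029436 × 0.12734 = 0.999954
Product ≈ 1 (deviation 0.005%, within rounding noise).

1.0000 (no arbitrage)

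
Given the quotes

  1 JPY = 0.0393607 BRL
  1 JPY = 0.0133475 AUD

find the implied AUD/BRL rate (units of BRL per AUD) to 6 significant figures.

1 AUD ÷ 0.0133475 = 74.9204 JPY
74.9204 JPY × 0.0393607 = 2.94892 BRL

AUD/BRL = 2.94892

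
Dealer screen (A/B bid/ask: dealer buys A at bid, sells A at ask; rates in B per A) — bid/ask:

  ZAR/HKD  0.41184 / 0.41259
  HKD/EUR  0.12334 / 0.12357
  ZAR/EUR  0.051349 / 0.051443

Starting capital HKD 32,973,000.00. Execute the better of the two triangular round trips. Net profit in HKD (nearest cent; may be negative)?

Net profit: HKD 236,222.54

Best loop HKD → ZAR → EUR → HKD:
HKD 32,973,000.00 ÷ 0.41259 (buy ZAR at ask) = ZAR 79,917,108.99
ZAR 79,917,108.99 × 0.051349 (sell ZAR at bid) = EUR 4,103,663.63
EUR 4,103,663.63 ÷ 0.12357 (buy HKD at ask) = HKD 33,209,222.54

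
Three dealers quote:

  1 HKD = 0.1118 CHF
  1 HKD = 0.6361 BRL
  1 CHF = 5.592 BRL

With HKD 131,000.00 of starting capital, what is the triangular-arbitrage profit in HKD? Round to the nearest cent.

Profitable loop is HKD → BRL → CHF → HKD:
HKD 131,000.00 × 0.6361 = BRL 83,329.10
BRL 83,329.10 ÷ 5.592 = CHF 14,901.48
CHF 14,901.48 ÷ 0.1118 = HKD 133,286.98
Profit = HKD 133,286.98 − HKD 131,000.00

Profit: HKD 2,286.98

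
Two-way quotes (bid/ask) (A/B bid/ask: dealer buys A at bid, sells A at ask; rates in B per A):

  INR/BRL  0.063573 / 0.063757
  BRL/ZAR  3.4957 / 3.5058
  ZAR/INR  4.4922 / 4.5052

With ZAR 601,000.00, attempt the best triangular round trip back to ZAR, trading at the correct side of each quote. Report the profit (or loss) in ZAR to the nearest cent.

Net result: ZAR -1,014.97 (no profitable arbitrage after spreads)

Best loop ZAR → INR → BRL → ZAR:
ZAR 601,000.00 × 4.4922 (sell ZAR at bid) = INR 2,699,812.20
INR 2,699,812.20 × 0.063573 (sell INR at bid) = BRL 171,635.16
BRL 171,635.16 × 3.4957 (sell BRL at bid) = ZAR 599,985.03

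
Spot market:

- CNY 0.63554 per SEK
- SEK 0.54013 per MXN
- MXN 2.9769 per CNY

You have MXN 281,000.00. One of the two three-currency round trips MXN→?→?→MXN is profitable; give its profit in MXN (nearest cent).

Profit: MXN 6,151.94

Profitable loop is MXN → SEK → CNY → MXN:
MXN 281,000.00 × 0.54013 = SEK 151,776.53
SEK 151,776.53 × 0.63554 = CNY 96,460.06
CNY 96,460.06 × 2.9769 = MXN 287,151.94
Profit = MXN 287,151.94 − MXN 281,000.00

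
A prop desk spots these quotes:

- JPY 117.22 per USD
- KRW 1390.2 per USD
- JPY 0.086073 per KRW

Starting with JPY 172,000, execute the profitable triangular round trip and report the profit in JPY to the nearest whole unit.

Profit: JPY 3,578

Profitable loop is JPY → USD → KRW → JPY:
JPY 172,000 ÷ 117.22 = USD 1,467.33
USD 1,467.33 × 1390.2 = KRW 2,039,877
KRW 2,039,877 × 0.086073 = JPY 175,578
Profit = JPY 175,578 − JPY 172,000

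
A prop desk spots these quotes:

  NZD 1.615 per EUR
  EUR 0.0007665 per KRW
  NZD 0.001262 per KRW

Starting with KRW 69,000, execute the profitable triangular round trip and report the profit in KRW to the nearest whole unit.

Profitable loop is KRW → NZD → EUR → KRW:
KRW 69,000 × 0.001262 = NZD 87.08
NZD 87.08 ÷ 1.615 = EUR 53.92
EUR 53.92 ÷ 0.0007665 = KRW 70,343
Profit = KRW 70,343 − KRW 69,000

Profit: KRW 1,343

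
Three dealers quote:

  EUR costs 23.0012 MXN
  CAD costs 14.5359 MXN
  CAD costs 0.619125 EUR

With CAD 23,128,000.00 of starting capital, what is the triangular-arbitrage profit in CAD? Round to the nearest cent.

Profitable loop is CAD → MXN → EUR → CAD:
CAD 23,128,000.00 × 14.5359 = MXN 336,186,295.20
MXN 336,186,295.20 ÷ 23.0012 = EUR 14,616,032.87
EUR 14,616,032.87 ÷ 0.619125 = CAD 23,607,563.69
Profit = CAD 23,607,563.69 − CAD 23,128,000.00

Profit: CAD 479,563.69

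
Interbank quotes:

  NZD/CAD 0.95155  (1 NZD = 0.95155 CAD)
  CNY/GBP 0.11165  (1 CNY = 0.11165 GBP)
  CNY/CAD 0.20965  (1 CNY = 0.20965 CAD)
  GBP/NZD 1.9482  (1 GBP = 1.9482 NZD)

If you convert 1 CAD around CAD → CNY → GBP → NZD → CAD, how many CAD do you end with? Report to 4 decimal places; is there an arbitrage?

Around CAD → CNY → GBP → NZD → CAD: 1 ÷ 0.20965 × 0.11165 × 1.9482 × 0.95155 = 0.987254
Product < 1; profitable direction is CAD → NZD → GBP → CNY → CAD.

0.9873 (arbitrage exists)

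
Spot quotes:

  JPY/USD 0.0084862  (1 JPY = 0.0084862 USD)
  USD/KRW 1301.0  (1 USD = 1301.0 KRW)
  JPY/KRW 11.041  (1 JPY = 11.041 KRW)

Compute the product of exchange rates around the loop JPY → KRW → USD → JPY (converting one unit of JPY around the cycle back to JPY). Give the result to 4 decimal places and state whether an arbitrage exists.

Around JPY → KRW → USD → JPY: 1 × 11.041 ÷ 1301.0 ÷ 0.0084862 = 1.000041
Product ≈ 1 (deviation 0.004%, within rounding noise).

1.0000 (no arbitrage)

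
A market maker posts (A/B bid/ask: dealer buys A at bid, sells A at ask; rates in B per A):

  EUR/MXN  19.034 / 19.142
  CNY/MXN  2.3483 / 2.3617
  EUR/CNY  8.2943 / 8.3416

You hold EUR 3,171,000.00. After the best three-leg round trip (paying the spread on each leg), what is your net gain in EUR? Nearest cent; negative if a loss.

Best loop EUR → CNY → MXN → EUR:
EUR 3,171,000.00 × 8.2943 (sell EUR at bid) = CNY 26,301,225.30
CNY 26,301,225.30 × 2.3483 (sell CNY at bid) = MXN 61,763,167.37
MXN 61,763,167.37 ÷ 19.142 (buy EUR at ask) = EUR 3,226,578.59

Net profit: EUR 55,578.59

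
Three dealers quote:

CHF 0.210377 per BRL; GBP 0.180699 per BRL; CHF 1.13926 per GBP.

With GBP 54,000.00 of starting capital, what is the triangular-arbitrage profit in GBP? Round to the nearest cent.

Profitable loop is GBP → BRL → CHF → GBP:
GBP 54,000.00 ÷ 0.180699 = BRL 298,839.51
BRL 298,839.51 × 0.210377 = CHF 62,868.96
CHF 62,868.96 ÷ 1.13926 = GBP 55,184.03
Profit = GBP 55,184.03 − GBP 54,000.00

Profit: GBP 1,184.03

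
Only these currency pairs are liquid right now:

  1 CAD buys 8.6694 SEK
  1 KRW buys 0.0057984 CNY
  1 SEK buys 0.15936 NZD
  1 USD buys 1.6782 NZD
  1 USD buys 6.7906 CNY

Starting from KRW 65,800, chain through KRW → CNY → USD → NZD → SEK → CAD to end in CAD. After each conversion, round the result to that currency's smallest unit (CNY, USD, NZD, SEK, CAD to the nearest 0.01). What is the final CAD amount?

CAD 68.26

KRW 65,800 × 0.0057984 = CNY 381.53
CNY 381.53 ÷ 6.7906 = USD 56.19
USD 56.19 × 1.6782 = NZD 94.30
NZD 94.30 ÷ 0.15936 = SEK 591.74
SEK 591.74 ÷ 8.6694 = CAD 68.26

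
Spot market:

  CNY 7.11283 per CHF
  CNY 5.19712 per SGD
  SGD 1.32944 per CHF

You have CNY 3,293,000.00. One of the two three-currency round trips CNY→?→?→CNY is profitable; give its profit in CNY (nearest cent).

Profitable loop is CNY → SGD → CHF → CNY:
CNY 3,293,000.00 ÷ 5.19712 = SGD 633,620.16
SGD 633,620.16 ÷ 1.32944 = CHF 476,606.81
CHF 476,606.81 × 7.11283 = CNY 3,390,023.22
Profit = CNY 3,390,023.22 − CNY 3,293,000.00

Profit: CNY 97,023.22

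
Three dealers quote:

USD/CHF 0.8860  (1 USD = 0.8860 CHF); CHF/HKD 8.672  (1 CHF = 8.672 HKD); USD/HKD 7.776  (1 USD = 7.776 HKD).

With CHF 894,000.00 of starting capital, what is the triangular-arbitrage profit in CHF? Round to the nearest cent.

Profitable loop is CHF → USD → HKD → CHF:
CHF 894,000.00 ÷ 0.8860 = USD 1,009,029.35
USD 1,009,029.35 × 7.776 = HKD 7,846,212.19
HKD 7,846,212.19 ÷ 8.672 = CHF 904,775.39
Profit = CHF 904,775.39 − CHF 894,000.00

Profit: CHF 10,775.39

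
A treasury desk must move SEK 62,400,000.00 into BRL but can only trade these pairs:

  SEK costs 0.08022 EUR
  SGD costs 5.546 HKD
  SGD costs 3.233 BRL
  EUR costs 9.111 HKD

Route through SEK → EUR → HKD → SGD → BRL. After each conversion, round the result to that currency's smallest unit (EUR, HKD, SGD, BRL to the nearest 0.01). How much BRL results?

SEK 62,400,000.00 × 0.08022 = EUR 5,005,728.00
EUR 5,005,728.00 × 9.111 = HKD 45,607,187.81
HKD 45,607,187.81 ÷ 5.546 = SGD 8,223,438.12
SGD 8,223,438.12 × 3.233 = BRL 26,586,375.44

BRL 26,586,375.44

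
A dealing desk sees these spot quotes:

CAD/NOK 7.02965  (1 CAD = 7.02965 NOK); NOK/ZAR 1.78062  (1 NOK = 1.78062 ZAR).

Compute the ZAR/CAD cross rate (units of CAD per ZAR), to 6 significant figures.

1 ZAR ÷ 1.78062 = 0.561602 NOK
0.561602 NOK ÷ 7.02965 = 0.0798905 CAD

ZAR/CAD = 0.0798905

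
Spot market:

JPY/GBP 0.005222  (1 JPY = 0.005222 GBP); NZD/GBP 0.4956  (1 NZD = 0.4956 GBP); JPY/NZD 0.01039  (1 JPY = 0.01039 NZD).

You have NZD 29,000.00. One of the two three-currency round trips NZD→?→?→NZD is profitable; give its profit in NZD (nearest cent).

Profit: NZD 409.53

Profitable loop is NZD → JPY → GBP → NZD:
NZD 29,000.00 ÷ 0.01039 = JPY 2,791,145
JPY 2,791,145 × 0.005222 = GBP 14,575.36
GBP 14,575.36 ÷ 0.4956 = NZD 29,409.53
Profit = NZD 29,409.53 − NZD 29,000.00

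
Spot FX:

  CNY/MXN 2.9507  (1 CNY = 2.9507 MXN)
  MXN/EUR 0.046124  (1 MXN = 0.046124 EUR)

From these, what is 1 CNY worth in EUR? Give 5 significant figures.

CNY/EUR = 0.13610

1 CNY × 2.9507 = 2.9507 MXN
2.9507 MXN × 0.046124 = 0.136098 EUR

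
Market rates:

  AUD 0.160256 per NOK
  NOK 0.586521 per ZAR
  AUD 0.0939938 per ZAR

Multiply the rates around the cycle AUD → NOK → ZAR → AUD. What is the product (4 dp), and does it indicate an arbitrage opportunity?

1.0000 (no arbitrage)

Around AUD → NOK → ZAR → AUD: 1 ÷ 0.160256 ÷ 0.586521 × 0.0939938 = 1.000003
Product ≈ 1 (deviation 0.000%, within rounding noise).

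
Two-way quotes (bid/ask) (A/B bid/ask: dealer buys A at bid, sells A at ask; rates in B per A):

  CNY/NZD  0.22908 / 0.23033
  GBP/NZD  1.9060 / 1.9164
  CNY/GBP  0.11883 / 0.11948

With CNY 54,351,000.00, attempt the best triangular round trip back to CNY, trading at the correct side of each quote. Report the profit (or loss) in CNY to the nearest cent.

Best loop CNY → NZD → GBP → CNY:
CNY 54,351,000.00 × 0.22908 (sell CNY at bid) = NZD 12,450,727.08
NZD 12,450,727.08 ÷ 1.9164 (buy GBP at ask) = GBP 6,496,935.44
GBP 6,496,935.44 ÷ 0.11948 (buy CNY at ask) = CNY 54,376,761.31

Net profit: CNY 25,761.31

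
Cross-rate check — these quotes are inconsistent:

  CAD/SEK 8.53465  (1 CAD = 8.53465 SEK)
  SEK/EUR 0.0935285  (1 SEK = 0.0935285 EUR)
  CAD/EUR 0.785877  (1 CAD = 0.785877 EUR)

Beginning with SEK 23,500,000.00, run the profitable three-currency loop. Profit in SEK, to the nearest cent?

Profitable loop is SEK → EUR → CAD → SEK:
SEK 23,500,000.00 × 0.0935285 = EUR 2,197,919.75
EUR 2,197,919.75 ÷ 0.785877 = CAD 2,796,773.22
CAD 2,796,773.22 × 8.53465 = SEK 23,869,480.59
Profit = SEK 23,869,480.59 − SEK 23,500,000.00

Profit: SEK 369,480.59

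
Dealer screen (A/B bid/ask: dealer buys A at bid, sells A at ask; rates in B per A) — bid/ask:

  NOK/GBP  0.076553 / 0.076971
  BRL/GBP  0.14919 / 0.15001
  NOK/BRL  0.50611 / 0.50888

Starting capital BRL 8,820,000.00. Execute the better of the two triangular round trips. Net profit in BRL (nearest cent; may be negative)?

Net profit: BRL 24,946.42

Best loop BRL → NOK → GBP → BRL:
BRL 8,820,000.00 ÷ 0.50888 (buy NOK at ask) = NOK 17,332,180.47
NOK 17,332,180.47 × 0.076553 (sell NOK at bid) = GBP 1,326,830.41
GBP 1,326,830.41 ÷ 0.15001 (buy BRL at ask) = BRL 8,844,946.42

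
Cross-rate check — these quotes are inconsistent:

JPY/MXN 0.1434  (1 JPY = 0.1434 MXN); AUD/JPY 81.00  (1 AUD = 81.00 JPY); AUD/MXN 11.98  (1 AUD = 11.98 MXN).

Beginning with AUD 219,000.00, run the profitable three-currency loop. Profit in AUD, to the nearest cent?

Profitable loop is AUD → MXN → JPY → AUD:
AUD 219,000.00 × 11.98 = MXN 2,623,620.00
MXN 2,623,620.00 ÷ 0.1434 = JPY 18,295,816
JPY 18,295,816 ÷ 81.00 = AUD 225,874.27
Profit = AUD 225,874.27 − AUD 219,000.00

Profit: AUD 6,874.27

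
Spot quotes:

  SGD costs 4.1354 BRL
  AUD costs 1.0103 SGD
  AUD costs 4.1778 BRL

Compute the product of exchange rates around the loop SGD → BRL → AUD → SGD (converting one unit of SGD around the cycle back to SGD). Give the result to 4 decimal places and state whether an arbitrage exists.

Around SGD → BRL → AUD → SGD: 1 × 4.1354 ÷ 4.1778 × 1.0103 = 1.000047
Product ≈ 1 (deviation 0.005%, within rounding noise).

1.0000 (no arbitrage)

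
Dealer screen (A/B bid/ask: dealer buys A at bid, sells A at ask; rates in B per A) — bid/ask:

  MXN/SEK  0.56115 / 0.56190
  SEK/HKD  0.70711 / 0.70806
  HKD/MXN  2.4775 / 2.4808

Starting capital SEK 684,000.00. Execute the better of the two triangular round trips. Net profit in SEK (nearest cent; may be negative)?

Net profit: SEK 9,003.22

Best loop SEK → MXN → HKD → SEK:
SEK 684,000.00 ÷ 0.56190 (buy MXN at ask) = MXN 1,217,298.45
MXN 1,217,298.45 ÷ 2.4808 (buy HKD at ask) = HKD 490,687.86
HKD 490,687.86 ÷ 0.70806 (buy SEK at ask) = SEK 693,003.22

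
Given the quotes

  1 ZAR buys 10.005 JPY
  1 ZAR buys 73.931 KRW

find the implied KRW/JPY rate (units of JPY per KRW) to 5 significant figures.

KRW/JPY = 0.13533

1 KRW ÷ 73.931 = 0.0135261 ZAR
0.0135261 ZAR × 10.005 = 0.135329 JPY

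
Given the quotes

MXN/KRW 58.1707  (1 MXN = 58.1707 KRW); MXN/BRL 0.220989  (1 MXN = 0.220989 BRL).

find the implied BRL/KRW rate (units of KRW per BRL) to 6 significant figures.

BRL/KRW = 263.229

1 BRL ÷ 0.220989 = 4.52511 MXN
4.52511 MXN × 58.1707 = 263.229 KRW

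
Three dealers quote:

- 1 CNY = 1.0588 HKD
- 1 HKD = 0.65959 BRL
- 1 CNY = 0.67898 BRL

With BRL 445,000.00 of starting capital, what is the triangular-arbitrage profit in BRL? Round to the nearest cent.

Profit: BRL 12,710.66

Profitable loop is BRL → CNY → HKD → BRL:
BRL 445,000.00 ÷ 0.67898 = CNY 655,394.86
CNY 655,394.86 × 1.0588 = HKD 693,932.07
HKD 693,932.07 × 0.65959 = BRL 457,710.66
Profit = BRL 457,710.66 − BRL 445,000.00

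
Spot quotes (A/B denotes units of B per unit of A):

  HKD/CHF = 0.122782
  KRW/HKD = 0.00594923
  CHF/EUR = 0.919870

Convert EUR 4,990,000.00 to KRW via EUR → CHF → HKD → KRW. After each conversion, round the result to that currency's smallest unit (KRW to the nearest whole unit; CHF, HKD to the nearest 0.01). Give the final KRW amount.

KRW 7,426,404,957

EUR 4,990,000.00 ÷ 0.919870 = CHF 5,424,679.57
CHF 5,424,679.57 ÷ 0.122782 = HKD 44,181,391.16
HKD 44,181,391.16 ÷ 0.00594923 = KRW 7,426,404,957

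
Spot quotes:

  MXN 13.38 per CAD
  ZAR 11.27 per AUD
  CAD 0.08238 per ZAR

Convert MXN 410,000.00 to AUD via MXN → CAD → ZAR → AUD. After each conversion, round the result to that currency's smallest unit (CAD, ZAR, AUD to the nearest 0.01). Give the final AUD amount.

MXN 410,000.00 ÷ 13.38 = CAD 30,642.75
CAD 30,642.75 ÷ 0.08238 = ZAR 371,968.32
ZAR 371,968.32 ÷ 11.27 = AUD 33,005.17

AUD 33,005.17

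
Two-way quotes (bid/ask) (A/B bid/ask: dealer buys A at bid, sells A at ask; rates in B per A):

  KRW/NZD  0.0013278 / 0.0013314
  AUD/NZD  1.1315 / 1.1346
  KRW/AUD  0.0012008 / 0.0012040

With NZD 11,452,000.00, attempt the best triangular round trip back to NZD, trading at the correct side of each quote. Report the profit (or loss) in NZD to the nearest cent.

Net profit: NZD 234,864.92

Best loop NZD → KRW → AUD → NZD:
NZD 11,452,000.00 ÷ 0.0013314 (buy KRW at ask) = KRW 8,601,472,135
KRW 8,601,472,135 × 0.0012008 (sell KRW at bid) = AUD 10,328,647.74
AUD 10,328,647.74 × 1.1315 (sell AUD at bid) = NZD 11,686,864.92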